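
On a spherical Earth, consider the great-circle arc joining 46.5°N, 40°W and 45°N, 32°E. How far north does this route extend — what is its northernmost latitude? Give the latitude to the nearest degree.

The great circle lies in the plane with unit normal n̂ = (p₁ × p₂)/|p₁ × p₂|.
Here n̂_z ≈ +0.619; the vertex latitude is φ_max = arccos|n̂_z| ≈ 51.8°.

≈ 52°N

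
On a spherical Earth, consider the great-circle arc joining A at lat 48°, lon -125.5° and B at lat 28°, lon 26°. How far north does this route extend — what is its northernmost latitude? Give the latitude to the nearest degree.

The great circle lies in the plane with unit normal n̂ = (p₁ × p₂)/|p₁ × p₂|.
Here n̂_z ≈ +0.286; the vertex latitude is φ_max = arccos|n̂_z| ≈ 73.4°.
Check via Clairaut: cos φ_max = |cos φ₁| · sin C = cos(48.0°)·sin(25.3°) ≈ 0.286, again giving ≈ 73.4°.

≈ 73°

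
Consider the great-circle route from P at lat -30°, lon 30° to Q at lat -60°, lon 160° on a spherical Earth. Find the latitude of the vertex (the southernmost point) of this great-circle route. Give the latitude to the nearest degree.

≈ -70°

The great circle lies in the plane with unit normal n̂ = (p₁ × p₂)/|p₁ × p₂|.
Here n̂_z ≈ +0.336; the vertex latitude is φ_max = arccos|n̂_z| ≈ 70.4°.
Check via Clairaut: cos φ_max = |cos φ₁| · sin C = cos(30.0°)·sin(157.2°) ≈ 0.336, again giving ≈ 70.4°.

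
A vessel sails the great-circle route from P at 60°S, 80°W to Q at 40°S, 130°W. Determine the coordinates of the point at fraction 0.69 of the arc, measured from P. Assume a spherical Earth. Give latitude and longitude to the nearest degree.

≈ 48°S, 119°W

Write both endpoints as unit vectors p₁, p₂ with components (cos φ cos λ, cos φ sin λ, sin φ).
The central angle between the endpoints is δ = arccos(p₁·p₂) ≈ 0.639 rad (36.6°).
Interpolate at f = 0.69 with slerp weights a = sin((1−f)δ)/sin δ ≈ 0.330, b = sin(fδ)/sin δ ≈ 0.716.
p = a·p₁ + b·p₂ ≈ (-0.324, -0.582, -0.746); φ = arcsin(p_z) ≈ -48.22°, λ = atan2(p_y, p_x) ≈ -119.07°.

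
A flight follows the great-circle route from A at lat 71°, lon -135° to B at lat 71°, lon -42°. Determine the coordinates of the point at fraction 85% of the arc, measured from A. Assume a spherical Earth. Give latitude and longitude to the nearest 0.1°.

The haversine formula gives a central angle δ ≈ 0.477 rad (27.3°) between the endpoints.
Interpolate at f = 0.85 with slerp weights a = sin((1−f)δ)/sin δ ≈ 0.156, b = sin(fδ)/sin δ ≈ 0.859.
p = a·p₁ + b·p₂ ≈ (0.172, -0.223, 0.960); φ = arcsin(p_z) ≈ 73.64°, λ = atan2(p_y, p_x) ≈ -52.36°.

≈ lat 73.6°, lon -52.4°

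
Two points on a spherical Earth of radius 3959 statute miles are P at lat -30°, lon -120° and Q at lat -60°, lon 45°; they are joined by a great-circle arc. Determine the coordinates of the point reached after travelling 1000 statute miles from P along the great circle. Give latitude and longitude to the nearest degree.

≈ lat -44°, lon -117°

Write both endpoints as unit vectors p₁, p₂ with components (cos φ cos λ, cos φ sin λ, sin φ).
The central angle between the endpoints is δ = arccos(p₁·p₂) ≈ 1.556 rad (89.2°). The total great-circle distance is δ·R ≈ 1.556 × 3959 ≈ 6160 mi, so the target fraction is f = 1000/6160 ≈ 0.162.
Interpolate at f ≈ 0.162 with slerp weights a = sin((1−f)δ)/sin δ ≈ 0.965, b = sin(fδ)/sin δ ≈ 0.250.
p = a·p₁ + b·p₂ ≈ (-0.329, -0.635, -0.699); φ = arcsin(p_z) ≈ -44.33°, λ = atan2(p_y, p_x) ≈ -117.41°.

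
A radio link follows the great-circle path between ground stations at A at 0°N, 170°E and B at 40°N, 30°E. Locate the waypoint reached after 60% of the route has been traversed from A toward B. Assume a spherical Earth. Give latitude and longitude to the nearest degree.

Write both endpoints as unit vectors p₁, p₂ with components (cos φ cos λ, cos φ sin λ, sin φ).
The central angle between the endpoints is δ = arccos(p₁·p₂) ≈ 2.198 rad (125.9°).
Interpolate at f = 0.60 with slerp weights a = sin((1−f)δ)/sin δ ≈ 0.951, b = sin(fδ)/sin δ ≈ 1.196.
p = a·p₁ + b·p₂ ≈ (-0.143, 0.623, 0.769); φ = arcsin(p_z) ≈ 50.24°, λ = atan2(p_y, p_x) ≈ 102.95°.

≈ 50°N, 103°E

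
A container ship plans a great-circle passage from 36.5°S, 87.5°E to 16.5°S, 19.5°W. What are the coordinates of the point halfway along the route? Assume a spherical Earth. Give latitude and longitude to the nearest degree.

From cos δ = sin φ₁ sin φ₂ + cos φ₁ cos φ₂ cos Δλ, the central angle is δ ≈ 1.627 rad (93.2°).
Interpolate at f = 1/2 with slerp weights a = sin((1−f)δ)/sin δ ≈ 0.728, b = sin(fδ)/sin δ ≈ 0.728.
p = a·p₁ + b·p₂ ≈ (0.683, 0.352, -0.640); φ = arcsin(p_z) ≈ -39.77°, λ = atan2(p_y, p_x) ≈ 27.22°.

≈ 40°S, 27°E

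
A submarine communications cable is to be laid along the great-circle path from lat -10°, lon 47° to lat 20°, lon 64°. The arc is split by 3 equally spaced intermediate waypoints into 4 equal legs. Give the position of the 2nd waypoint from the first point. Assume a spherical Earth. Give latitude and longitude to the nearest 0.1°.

≈ lat 5.1°, lon 55.3°

The haversine formula gives a central angle δ ≈ 0.600 rad (34.4°) between the endpoints.
Interpolate at f = 2/4 with slerp weights a = sin((1−f)δ)/sin δ ≈ 0.523, b = sin(fδ)/sin δ ≈ 0.523.
p = a·p₁ + b·p₂ ≈ (0.567, 0.819, 0.088); φ = arcsin(p_z) ≈ 5.06°, λ = atan2(p_y, p_x) ≈ 55.30°.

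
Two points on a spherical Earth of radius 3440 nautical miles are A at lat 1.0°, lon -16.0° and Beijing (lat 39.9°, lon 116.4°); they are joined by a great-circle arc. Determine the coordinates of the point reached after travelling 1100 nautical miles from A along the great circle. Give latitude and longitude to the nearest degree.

≈ lat 15°, lon -4°

The haversine formula gives a central angle δ ≈ 2.101 rad (120.4°) between the endpoints. The total great-circle distance is δ·R ≈ 2.101 × 3440 ≈ 7229 nmi, so the target fraction is f = 1100/7229 ≈ 0.152.
Interpolate at f ≈ 0.152 with slerp weights a = sin((1−f)δ)/sin δ ≈ 1.134, b = sin(fδ)/sin δ ≈ 0.364.
p = a·p₁ + b·p₂ ≈ (0.965, -0.062, 0.254); φ = arcsin(p_z) ≈ 14.69°, λ = atan2(p_y, p_x) ≈ -3.68°.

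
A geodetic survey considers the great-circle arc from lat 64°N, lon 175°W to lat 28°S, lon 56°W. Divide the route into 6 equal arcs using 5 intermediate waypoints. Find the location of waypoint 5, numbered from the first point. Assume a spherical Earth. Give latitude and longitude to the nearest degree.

≈ lat 9°S, lon 66°W

From cos δ = sin φ₁ sin φ₂ + cos φ₁ cos φ₂ cos Δλ, the central angle is δ ≈ 2.226 rad (127.6°).
Interpolate at f = 5/6 with slerp weights a = sin((1−f)δ)/sin δ ≈ 0.457, b = sin(fδ)/sin δ ≈ 1.211.
p = a·p₁ + b·p₂ ≈ (0.398, -0.904, -0.157); φ = arcsin(p_z) ≈ -9.05°, λ = atan2(p_y, p_x) ≈ -66.23°.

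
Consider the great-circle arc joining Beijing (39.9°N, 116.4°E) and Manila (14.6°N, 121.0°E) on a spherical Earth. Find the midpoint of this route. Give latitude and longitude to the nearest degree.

The haversine formula gives a central angle δ ≈ 0.447 rad (25.6°) between the endpoints.
Interpolate at f = 1/2 with slerp weights a = sin((1−f)δ)/sin δ ≈ 0.513, b = sin(fδ)/sin δ ≈ 0.513.
p = a·p₁ + b·p₂ ≈ (-0.430, 0.778, 0.458); φ = arcsin(p_z) ≈ 27.27°, λ = atan2(p_y, p_x) ≈ 118.97°.

≈ (27°N, 119°E)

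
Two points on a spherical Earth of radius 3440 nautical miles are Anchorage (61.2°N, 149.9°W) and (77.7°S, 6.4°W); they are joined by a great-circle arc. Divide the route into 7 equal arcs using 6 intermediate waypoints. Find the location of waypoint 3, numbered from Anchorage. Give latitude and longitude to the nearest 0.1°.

≈ (5.5°S, 129.8°W)

Convert each endpoint to a unit vector on the sphere (x = cos φ cos λ, y = cos φ sin λ, z = sin φ).
The central angle between the endpoints is δ = arccos(p₁·p₂) ≈ 2.790 rad (159.8°).
Interpolate at f = 3/7 with slerp weights a = sin((1−f)δ)/sin δ ≈ 2.900, b = sin(fδ)/sin δ ≈ 2.699.
p = a·p₁ + b·p₂ ≈ (-0.637, -0.765, -0.096); φ = arcsin(p_z) ≈ -5.49°, λ = atan2(p_y, p_x) ≈ -129.81°.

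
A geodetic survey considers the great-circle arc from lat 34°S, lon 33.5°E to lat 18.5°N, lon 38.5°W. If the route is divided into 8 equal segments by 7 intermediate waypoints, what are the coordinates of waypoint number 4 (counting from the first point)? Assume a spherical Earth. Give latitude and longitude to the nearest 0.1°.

Write both endpoints as unit vectors p₁, p₂ with components (cos φ cos λ, cos φ sin λ, sin φ).
The central angle between the endpoints is δ = arccos(p₁·p₂) ≈ 1.505 rad (86.2°).
Interpolate at f = 4/8 with slerp weights a = sin((1−f)δ)/sin δ ≈ 0.685, b = sin(fδ)/sin δ ≈ 0.685.
p = a·p₁ + b·p₂ ≈ (0.982, -0.091, -0.166); φ = arcsin(p_z) ≈ -9.54°, λ = atan2(p_y, p_x) ≈ -5.29°.

≈ lat 9.5°S, lon 5.3°W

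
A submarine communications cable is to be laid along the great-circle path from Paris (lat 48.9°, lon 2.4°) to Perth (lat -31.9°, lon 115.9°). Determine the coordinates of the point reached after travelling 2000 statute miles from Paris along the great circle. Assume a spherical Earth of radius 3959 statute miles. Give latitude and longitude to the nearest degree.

Write both endpoints as unit vectors p₁, p₂ with components (cos φ cos λ, cos φ sin λ, sin φ).
The central angle between the endpoints is δ = arccos(p₁·p₂) ≈ 2.240 rad (128.4°). The total great-circle distance is δ·R ≈ 2.240 × 3959 ≈ 8870 mi, so the target fraction is f = 2000/8870 ≈ 0.225.
Interpolate at f ≈ 0.225 with slerp weights a = sin((1−f)δ)/sin δ ≈ 1.258, b = sin(fδ)/sin δ ≈ 0.617.
p = a·p₁ + b·p₂ ≈ (0.598, 0.506, 0.622); φ = arcsin(p_z) ≈ 38.46°, λ = atan2(p_y, p_x) ≈ 40.26°.

≈ lat 38°, lon 40°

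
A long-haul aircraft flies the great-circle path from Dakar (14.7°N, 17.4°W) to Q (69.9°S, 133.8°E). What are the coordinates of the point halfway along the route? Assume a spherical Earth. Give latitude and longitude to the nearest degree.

Write both endpoints as unit vectors p₁, p₂ with components (cos φ cos λ, cos φ sin λ, sin φ).
The central angle between the endpoints is δ = arccos(p₁·p₂) ≈ 2.129 rad (122.0°).
Interpolate at f = 1/2 with slerp weights a = sin((1−f)δ)/sin δ ≈ 1.031, b = sin(fδ)/sin δ ≈ 1.031.
p = a·p₁ + b·p₂ ≈ (0.706, -0.042, -0.707); φ = arcsin(p_z) ≈ -44.96°, λ = atan2(p_y, p_x) ≈ -3.44°.

≈ (45°S, 3°W)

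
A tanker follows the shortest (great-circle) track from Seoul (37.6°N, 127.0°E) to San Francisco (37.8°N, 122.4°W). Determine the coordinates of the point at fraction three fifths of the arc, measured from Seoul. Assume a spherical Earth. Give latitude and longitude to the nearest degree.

Convert each endpoint to a unit vector on the sphere (x = cos φ cos λ, y = cos φ sin λ, z = sin φ).
The central angle between the endpoints is δ = arccos(p₁·p₂) ≈ 1.416 rad (81.2°).
Interpolate at f = 3/5 with slerp weights a = sin((1−f)δ)/sin δ ≈ 0.543, b = sin(fδ)/sin δ ≈ 0.760.
p = a·p₁ + b·p₂ ≈ (-0.581, -0.163, 0.797); φ = arcsin(p_z) ≈ 52.88°, λ = atan2(p_y, p_x) ≈ -164.28°.

≈ 53°N, 164°W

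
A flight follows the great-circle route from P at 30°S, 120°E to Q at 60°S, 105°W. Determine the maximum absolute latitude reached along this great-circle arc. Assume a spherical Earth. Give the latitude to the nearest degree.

≈ 72°S

The great circle lies in the plane with unit normal n̂ = (p₁ × p₂)/|p₁ × p₂|.
Here n̂_z ≈ +0.309; the vertex latitude is φ_max = arccos|n̂_z| ≈ 72.0°.
Check via Clairaut: cos φ_max = |cos φ₁| · sin C = cos(30.0°)·sin(159.1°) ≈ 0.309, again giving ≈ 72.0°.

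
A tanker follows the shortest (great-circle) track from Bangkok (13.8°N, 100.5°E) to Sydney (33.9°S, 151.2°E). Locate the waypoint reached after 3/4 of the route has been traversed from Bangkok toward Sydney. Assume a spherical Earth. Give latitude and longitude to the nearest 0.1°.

Convert each endpoint to a unit vector on the sphere (x = cos φ cos λ, y = cos φ sin λ, z = sin φ).
The central angle between the endpoints is δ = arccos(p₁·p₂) ≈ 1.184 rad (67.8°).
Interpolate at f = 3/4 with slerp weights a = sin((1−f)δ)/sin δ ≈ 0.315, b = sin(fδ)/sin δ ≈ 0.838.
p = a·p₁ + b·p₂ ≈ (-0.665, 0.636, -0.392); φ = arcsin(p_z) ≈ -23.08°, λ = atan2(p_y, p_x) ≈ 136.29°.

≈ 23.1°S, 136.3°E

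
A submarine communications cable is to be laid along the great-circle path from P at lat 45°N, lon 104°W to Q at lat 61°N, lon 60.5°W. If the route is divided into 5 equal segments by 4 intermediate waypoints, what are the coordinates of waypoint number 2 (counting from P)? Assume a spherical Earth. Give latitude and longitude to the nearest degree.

≈ lat 53°N, lon 91°W

Convert each endpoint to a unit vector on the sphere (x = cos φ cos λ, y = cos φ sin λ, z = sin φ).
The central angle between the endpoints is δ = arccos(p₁·p₂) ≈ 0.521 rad (29.9°).
Interpolate at f = 2/5 with slerp weights a = sin((1−f)δ)/sin δ ≈ 0.618, b = sin(fδ)/sin δ ≈ 0.416.
p = a·p₁ + b·p₂ ≈ (-0.006, -0.599, 0.800); φ = arcsin(p_z) ≈ 53.18°, λ = atan2(p_y, p_x) ≈ -90.62°.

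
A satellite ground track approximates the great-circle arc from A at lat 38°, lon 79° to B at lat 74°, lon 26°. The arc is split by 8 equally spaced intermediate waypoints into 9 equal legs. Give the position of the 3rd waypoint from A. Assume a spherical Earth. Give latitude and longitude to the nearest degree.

≈ lat 52°, lon 72°

Write both endpoints as unit vectors p₁, p₂ with components (cos φ cos λ, cos φ sin λ, sin φ).
The central angle between the endpoints is δ = arccos(p₁·p₂) ≈ 0.763 rad (43.7°).
Interpolate at f = 3/9 with slerp weights a = sin((1−f)δ)/sin δ ≈ 0.705, b = sin(fδ)/sin δ ≈ 0.364.
p = a·p₁ + b·p₂ ≈ (0.196, 0.589, 0.784); φ = arcsin(p_z) ≈ 51.62°, λ = atan2(p_y, p_x) ≈ 71.58°.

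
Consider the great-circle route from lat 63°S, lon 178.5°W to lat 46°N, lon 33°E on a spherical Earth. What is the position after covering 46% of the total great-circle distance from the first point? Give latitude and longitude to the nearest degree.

The haversine formula gives a central angle δ ≈ 2.714 rad (155.5°) between the endpoints.
Interpolate at f = 0.46 with slerp weights a = sin((1−f)δ)/sin δ ≈ 2.396, b = sin(fδ)/sin δ ≈ 2.286.
p = a·p₁ + b·p₂ ≈ (0.244, 0.836, -0.491); φ = arcsin(p_z) ≈ -29.41°, λ = atan2(p_y, p_x) ≈ 73.74°.

≈ lat 29°S, lon 74°E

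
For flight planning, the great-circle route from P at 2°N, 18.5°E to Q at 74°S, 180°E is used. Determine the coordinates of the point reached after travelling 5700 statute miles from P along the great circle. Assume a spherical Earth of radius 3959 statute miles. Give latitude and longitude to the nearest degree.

≈ 79°S, 47°E

The haversine formula gives a central angle δ ≈ 1.870 rad (107.1°) between the endpoints. The total great-circle distance is δ·R ≈ 1.870 × 3959 ≈ 7403 mi, so the target fraction is f = 5700/7403 ≈ 0.770.
Interpolate at f ≈ 0.770 with slerp weights a = sin((1−f)δ)/sin δ ≈ 0.437, b = sin(fδ)/sin δ ≈ 1.038.
p = a·p₁ + b·p₂ ≈ (0.128, 0.138, -0.982); φ = arcsin(p_z) ≈ -79.14°, λ = atan2(p_y, p_x) ≈ 47.30°.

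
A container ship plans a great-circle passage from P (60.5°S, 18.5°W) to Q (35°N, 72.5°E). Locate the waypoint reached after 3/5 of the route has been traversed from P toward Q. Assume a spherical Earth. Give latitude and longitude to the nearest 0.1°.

From cos δ = sin φ₁ sin φ₂ + cos φ₁ cos φ₂ cos Δλ, the central angle is δ ≈ 2.102 rad (120.4°).
Interpolate at f = 3/5 with slerp weights a = sin((1−f)δ)/sin δ ≈ 0.864, b = sin(fδ)/sin δ ≈ 1.104.
p = a·p₁ + b·p₂ ≈ (0.675, 0.728, -0.119); φ = arcsin(p_z) ≈ -6.81°, λ = atan2(p_y, p_x) ≈ 47.13°.

≈ (6.8°S, 47.1°E)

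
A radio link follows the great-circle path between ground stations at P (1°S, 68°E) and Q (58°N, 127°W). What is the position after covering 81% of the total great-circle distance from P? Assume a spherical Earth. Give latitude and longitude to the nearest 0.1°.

From cos δ = sin φ₁ sin φ₂ + cos φ₁ cos φ₂ cos Δλ, the central angle is δ ≈ 2.125 rad (121.8°).
Interpolate at f = 0.81 with slerp weights a = sin((1−f)δ)/sin δ ≈ 0.462, b = sin(fδ)/sin δ ≈ 1.163.
p = a·p₁ + b·p₂ ≈ (-0.198, -0.064, 0.978); φ = arcsin(p_z) ≈ 78.01°, λ = atan2(p_y, p_x) ≈ -162.15°.

≈ (78.0°N, 162.1°W)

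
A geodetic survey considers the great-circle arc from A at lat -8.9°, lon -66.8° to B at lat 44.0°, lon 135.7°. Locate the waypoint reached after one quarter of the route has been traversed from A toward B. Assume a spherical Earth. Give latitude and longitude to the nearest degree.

≈ lat 23°, lon -82°

The haversine formula gives a central angle δ ≈ 2.440 rad (139.8°) between the endpoints.
Interpolate at f = 1/4 with slerp weights a = sin((1−f)δ)/sin δ ≈ 1.498, b = sin(fδ)/sin δ ≈ 0.888.
p = a·p₁ + b·p₂ ≈ (0.126, -0.914, 0.385); φ = arcsin(p_z) ≈ 22.65°, λ = atan2(p_y, p_x) ≈ -82.16°.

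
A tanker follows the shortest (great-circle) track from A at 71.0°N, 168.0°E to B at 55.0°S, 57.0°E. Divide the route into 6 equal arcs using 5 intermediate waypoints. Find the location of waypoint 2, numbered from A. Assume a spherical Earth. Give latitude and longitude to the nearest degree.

≈ 36°N, 100°E

The haversine formula gives a central angle δ ≈ 2.571 rad (147.3°) between the endpoints.
Interpolate at f = 2/6 with slerp weights a = sin((1−f)δ)/sin δ ≈ 1.832, b = sin(fδ)/sin δ ≈ 1.399.
p = a·p₁ + b·p₂ ≈ (-0.146, 0.797, 0.586); φ = arcsin(p_z) ≈ 35.88°, λ = atan2(p_y, p_x) ≈ 100.41°.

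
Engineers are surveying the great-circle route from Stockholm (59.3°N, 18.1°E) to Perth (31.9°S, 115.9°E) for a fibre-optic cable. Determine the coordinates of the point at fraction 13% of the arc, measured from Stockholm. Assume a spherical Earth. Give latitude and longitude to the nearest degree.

Convert each endpoint to a unit vector on the sphere (x = cos φ cos λ, y = cos φ sin λ, z = sin φ).
The central angle between the endpoints is δ = arccos(p₁·p₂) ≈ 2.110 rad (120.9°).
Interpolate at f = 0.13 with slerp weights a = sin((1−f)δ)/sin δ ≈ 1.125, b = sin(fδ)/sin δ ≈ 0.316.
p = a·p₁ + b·p₂ ≈ (0.429, 0.419, 0.800); φ = arcsin(p_z) ≈ 53.15°, λ = atan2(p_y, p_x) ≈ 44.37°.

≈ 53°N, 44°E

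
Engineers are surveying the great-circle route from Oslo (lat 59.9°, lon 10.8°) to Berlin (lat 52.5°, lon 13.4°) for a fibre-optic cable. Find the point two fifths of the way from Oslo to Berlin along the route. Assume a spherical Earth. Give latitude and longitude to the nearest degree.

The haversine formula gives a central angle δ ≈ 0.132 rad (7.5°) between the endpoints.
Interpolate at f = 2/5 with slerp weights a = sin((1−f)δ)/sin δ ≈ 0.601, b = sin(fδ)/sin δ ≈ 0.401.
p = a·p₁ + b·p₂ ≈ (0.534, 0.113, 0.838); φ = arcsin(p_z) ≈ 56.95°, λ = atan2(p_y, p_x) ≈ 11.96°.

≈ lat 57°, lon 12°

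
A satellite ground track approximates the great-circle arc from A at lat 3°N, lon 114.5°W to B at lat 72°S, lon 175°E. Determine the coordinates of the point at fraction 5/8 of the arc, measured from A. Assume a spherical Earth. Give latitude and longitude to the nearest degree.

The haversine formula gives a central angle δ ≈ 1.518 rad (86.9°) between the endpoints.
Interpolate at f = 5/8 with slerp weights a = sin((1−f)δ)/sin δ ≈ 0.540, b = sin(fδ)/sin δ ≈ 0.814.
p = a·p₁ + b·p₂ ≈ (-0.474, -0.468, -0.746); φ = arcsin(p_z) ≈ -48.21°, λ = atan2(p_y, p_x) ≈ -135.33°.

≈ lat 48°S, lon 135°W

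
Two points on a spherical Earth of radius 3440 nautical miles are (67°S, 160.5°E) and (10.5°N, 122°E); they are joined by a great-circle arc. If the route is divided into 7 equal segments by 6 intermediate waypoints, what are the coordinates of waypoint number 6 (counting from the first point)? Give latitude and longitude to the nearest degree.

From cos δ = sin φ₁ sin φ₂ + cos φ₁ cos φ₂ cos Δλ, the central angle is δ ≈ 1.437 rad (82.4°).
Interpolate at f = 6/7 with slerp weights a = sin((1−f)δ)/sin δ ≈ 0.206, b = sin(fδ)/sin δ ≈ 0.952.
p = a·p₁ + b·p₂ ≈ (-0.572, 0.820, -0.016); φ = arcsin(p_z) ≈ -0.91°, λ = atan2(p_y, p_x) ≈ 124.87°.

≈ (1°S, 125°E)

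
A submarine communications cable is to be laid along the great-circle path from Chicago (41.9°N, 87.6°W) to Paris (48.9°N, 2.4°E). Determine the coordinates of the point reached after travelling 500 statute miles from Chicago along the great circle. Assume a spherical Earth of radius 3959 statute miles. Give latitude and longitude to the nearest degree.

≈ 46°N, 80°W

Convert each endpoint to a unit vector on the sphere (x = cos φ cos λ, y = cos φ sin λ, z = sin φ).
The central angle between the endpoints is δ = arccos(p₁·p₂) ≈ 1.043 rad (59.8°). The total great-circle distance is δ·R ≈ 1.043 × 3959 ≈ 4131 mi, so the target fraction is f = 500/4131 ≈ 0.121.
Interpolate at f ≈ 0.121 with slerp weights a = sin((1−f)δ)/sin δ ≈ 0.919, b = sin(fδ)/sin δ ≈ 0.146.
p = a·p₁ + b·p₂ ≈ (0.124, -0.679, 0.723); φ = arcsin(p_z) ≈ 46.33°, λ = atan2(p_y, p_x) ≈ -79.62°.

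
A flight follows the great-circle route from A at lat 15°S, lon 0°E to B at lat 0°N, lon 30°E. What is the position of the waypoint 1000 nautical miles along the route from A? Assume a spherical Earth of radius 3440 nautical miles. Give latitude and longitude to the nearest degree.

Convert each endpoint to a unit vector on the sphere (x = cos φ cos λ, y = cos φ sin λ, z = sin φ).
The central angle between the endpoints is δ = arccos(p₁·p₂) ≈ 0.580 rad (33.2°). The total great-circle distance is δ·R ≈ 0.580 × 3440 ≈ 1995 nmi, so the target fraction is f = 1000/1995 ≈ 0.501.
Interpolate at f ≈ 0.501 with slerp weights a = sin((1−f)δ)/sin δ ≈ 0.520, b = sin(fδ)/sin δ ≈ 0.523.
p = a·p₁ + b·p₂ ≈ (0.956, 0.262, -0.135); φ = arcsin(p_z) ≈ -7.74°, λ = atan2(p_y, p_x) ≈ 15.30°.

≈ lat 8°S, lon 15°E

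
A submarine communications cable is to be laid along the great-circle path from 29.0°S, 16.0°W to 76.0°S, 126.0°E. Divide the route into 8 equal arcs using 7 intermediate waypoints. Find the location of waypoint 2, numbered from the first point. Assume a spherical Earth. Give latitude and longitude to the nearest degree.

≈ 47°S, 12°W

Write both endpoints as unit vectors p₁, p₂ with components (cos φ cos λ, cos φ sin λ, sin φ).
The central angle between the endpoints is δ = arccos(p₁·p₂) ≈ 1.262 rad (72.3°).
Interpolate at f = 2/8 with slerp weights a = sin((1−f)δ)/sin δ ≈ 0.852, b = sin(fδ)/sin δ ≈ 0.326.
p = a·p₁ + b·p₂ ≈ (0.670, -0.142, -0.729); φ = arcsin(p_z) ≈ -46.80°, λ = atan2(p_y, p_x) ≈ -11.94°.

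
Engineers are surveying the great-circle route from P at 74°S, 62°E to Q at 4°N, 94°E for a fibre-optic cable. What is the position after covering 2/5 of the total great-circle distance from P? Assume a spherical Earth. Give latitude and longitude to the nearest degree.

From cos δ = sin φ₁ sin φ₂ + cos φ₁ cos φ₂ cos Δλ, the central angle is δ ≈ 1.404 rad (80.4°).
Interpolate at f = 2/5 with slerp weights a = sin((1−f)δ)/sin δ ≈ 0.757, b = sin(fδ)/sin δ ≈ 0.540.
p = a·p₁ + b·p₂ ≈ (0.060, 0.722, -0.690); φ = arcsin(p_z) ≈ -43.61°, λ = atan2(p_y, p_x) ≈ 85.22°.

≈ 44°S, 85°E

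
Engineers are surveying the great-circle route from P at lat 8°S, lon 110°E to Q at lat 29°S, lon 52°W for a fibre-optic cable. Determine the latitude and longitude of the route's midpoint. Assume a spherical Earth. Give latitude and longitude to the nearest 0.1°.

≈ lat 63.3°S, lon 50.4°E

Convert each endpoint to a unit vector on the sphere (x = cos φ cos λ, y = cos φ sin λ, z = sin φ).
The central angle between the endpoints is δ = arccos(p₁·p₂) ≈ 2.428 rad (139.1°).
Interpolate at f = 1/2 with slerp weights a = sin((1−f)δ)/sin δ ≈ 1.432, b = sin(fδ)/sin δ ≈ 1.432.
p = a·p₁ + b·p₂ ≈ (0.286, 0.346, -0.894); φ = arcsin(p_z) ≈ -63.34°, λ = atan2(p_y, p_x) ≈ 50.38°.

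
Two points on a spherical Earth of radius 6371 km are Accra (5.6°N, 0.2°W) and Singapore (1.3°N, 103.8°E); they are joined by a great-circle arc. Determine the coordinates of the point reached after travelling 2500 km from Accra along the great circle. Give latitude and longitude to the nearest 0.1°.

≈ 6.2°N, 22.4°E

Write both endpoints as unit vectors p₁, p₂ with components (cos φ cos λ, cos φ sin λ, sin φ).
The central angle between the endpoints is δ = arccos(p₁·p₂) ≈ 1.812 rad (103.8°). The total great-circle distance is δ·R ≈ 1.812 × 6371 ≈ 11542 km, so the target fraction is f = 2500/11542 ≈ 0.217.
Interpolate at f ≈ 0.217 with slerp weights a = sin((1−f)δ)/sin δ ≈ 1.018, b = sin(fδ)/sin δ ≈ 0.394.
p = a·p₁ + b·p₂ ≈ (0.919, 0.379, 0.108); φ = arcsin(p_z) ≈ 6.22°, λ = atan2(p_y, p_x) ≈ 22.40°.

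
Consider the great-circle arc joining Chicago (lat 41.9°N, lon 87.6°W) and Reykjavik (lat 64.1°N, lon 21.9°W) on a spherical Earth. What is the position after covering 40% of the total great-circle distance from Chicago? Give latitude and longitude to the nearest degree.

≈ lat 55°N, lon 70°W

Convert each endpoint to a unit vector on the sphere (x = cos φ cos λ, y = cos φ sin λ, z = sin φ).
The central angle between the endpoints is δ = arccos(p₁·p₂) ≈ 0.746 rad (42.7°).
Interpolate at f = 0.40 with slerp weights a = sin((1−f)δ)/sin δ ≈ 0.638, b = sin(fδ)/sin δ ≈ 0.433.
p = a·p₁ + b·p₂ ≈ (0.195, -0.545, 0.815); φ = arcsin(p_z) ≈ 54.64°, λ = atan2(p_y, p_x) ≈ -70.27°.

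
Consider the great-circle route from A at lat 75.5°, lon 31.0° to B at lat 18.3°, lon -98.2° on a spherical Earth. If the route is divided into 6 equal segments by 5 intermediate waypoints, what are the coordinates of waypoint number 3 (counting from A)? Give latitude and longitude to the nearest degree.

≈ lat 58°, lon -84°

Write both endpoints as unit vectors p₁, p₂ with components (cos φ cos λ, cos φ sin λ, sin φ).
The central angle between the endpoints is δ = arccos(p₁·p₂) ≈ 1.416 rad (81.2°).
Interpolate at f = 3/6 with slerp weights a = sin((1−f)δ)/sin δ ≈ 0.658, b = sin(fδ)/sin δ ≈ 0.658.
p = a·p₁ + b·p₂ ≈ (0.052, -0.534, 0.844); φ = arcsin(p_z) ≈ 57.57°, λ = atan2(p_y, p_x) ≈ -84.42°.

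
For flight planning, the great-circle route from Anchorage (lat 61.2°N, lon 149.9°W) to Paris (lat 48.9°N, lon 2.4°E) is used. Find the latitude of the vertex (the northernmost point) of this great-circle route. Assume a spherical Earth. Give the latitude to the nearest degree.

The great circle lies in the plane with unit normal n̂ = (p₁ × p₂)/|p₁ × p₂|.
Here n̂_z ≈ +0.159; the vertex latitude is φ_max = arccos|n̂_z| ≈ 80.8°.

≈ 81°N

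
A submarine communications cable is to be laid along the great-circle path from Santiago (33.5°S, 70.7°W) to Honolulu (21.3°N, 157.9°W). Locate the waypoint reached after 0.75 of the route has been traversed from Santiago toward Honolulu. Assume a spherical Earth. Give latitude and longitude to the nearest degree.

Convert each endpoint to a unit vector on the sphere (x = cos φ cos λ, y = cos φ sin λ, z = sin φ).
The central angle between the endpoints is δ = arccos(p₁·p₂) ≈ 1.734 rad (99.4°).
Interpolate at f = 0.75 with slerp weights a = sin((1−f)δ)/sin δ ≈ 0.426, b = sin(fδ)/sin δ ≈ 0.977.
p = a·p₁ + b·p₂ ≈ (-0.726, -0.677, 0.120); φ = arcsin(p_z) ≈ 6.88°, λ = atan2(p_y, p_x) ≈ -136.97°.

≈ 7°N, 137°W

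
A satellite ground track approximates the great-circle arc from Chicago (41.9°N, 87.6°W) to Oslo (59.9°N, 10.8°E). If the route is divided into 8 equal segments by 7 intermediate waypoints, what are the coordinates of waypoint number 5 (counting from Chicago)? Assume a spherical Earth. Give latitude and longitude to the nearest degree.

≈ 64°N, 36°W

Convert each endpoint to a unit vector on the sphere (x = cos φ cos λ, y = cos φ sin λ, z = sin φ).
The central angle between the endpoints is δ = arccos(p₁·p₂) ≈ 1.020 rad (58.4°).
Interpolate at f = 5/8 with slerp weights a = sin((1−f)δ)/sin δ ≈ 0.438, b = sin(fδ)/sin δ ≈ 0.699.
p = a·p₁ + b·p₂ ≈ (0.358, -0.260, 0.897); φ = arcsin(p_z) ≈ 63.75°, λ = atan2(p_y, p_x) ≈ -36.02°.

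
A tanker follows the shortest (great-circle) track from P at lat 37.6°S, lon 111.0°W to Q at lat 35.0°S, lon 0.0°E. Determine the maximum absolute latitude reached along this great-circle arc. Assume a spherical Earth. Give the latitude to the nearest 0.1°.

The great circle lies in the plane with unit normal n̂ = (p₁ × p₂)/|p₁ × p₂|.
Here n̂_z ≈ +0.610; the vertex latitude is φ_max = arccos|n̂_z| ≈ 52.4°.

≈ 52.4°S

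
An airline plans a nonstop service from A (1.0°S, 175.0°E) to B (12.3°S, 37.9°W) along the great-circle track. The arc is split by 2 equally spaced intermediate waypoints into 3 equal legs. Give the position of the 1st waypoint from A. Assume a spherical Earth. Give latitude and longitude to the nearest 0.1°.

The haversine formula gives a central angle δ ≈ 2.526 rad (144.7°) between the endpoints.
Interpolate at f = 1/3 with slerp weights a = sin((1−f)δ)/sin δ ≈ 1.721, b = sin(fδ)/sin δ ≈ 1.292.
p = a·p₁ + b·p₂ ≈ (-0.718, -0.626, -0.305); φ = arcsin(p_z) ≈ -17.78°, λ = atan2(p_y, p_x) ≈ -138.93°.

≈ (17.8°S, 138.9°W)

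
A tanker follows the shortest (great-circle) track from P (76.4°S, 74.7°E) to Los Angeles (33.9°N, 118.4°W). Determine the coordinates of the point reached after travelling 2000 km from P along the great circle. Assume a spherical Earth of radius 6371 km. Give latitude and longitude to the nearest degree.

The haversine formula gives a central angle δ ≈ 2.392 rad (137.1°) between the endpoints. The total great-circle distance is δ·R ≈ 2.392 × 6371 ≈ 15242 km, so the target fraction is f = 2000/15242 ≈ 0.131.
Interpolate at f ≈ 0.131 with slerp weights a = sin((1−f)δ)/sin δ ≈ 1.283, b = sin(fδ)/sin δ ≈ 0.453.
p = a·p₁ + b·p₂ ≈ (-0.099, -0.040, -0.994); φ = arcsin(p_z) ≈ -83.85°, λ = atan2(p_y, p_x) ≈ -158.07°.

≈ (84°S, 158°W)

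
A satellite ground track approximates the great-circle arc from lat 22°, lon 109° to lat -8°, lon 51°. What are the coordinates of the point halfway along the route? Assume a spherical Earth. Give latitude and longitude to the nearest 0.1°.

Convert each endpoint to a unit vector on the sphere (x = cos φ cos λ, y = cos φ sin λ, z = sin φ).
The central angle between the endpoints is δ = arccos(p₁·p₂) ≈ 1.121 rad (64.3°).
Interpolate at f = 1/2 with slerp weights a = sin((1−f)δ)/sin δ ≈ 0.590, b = sin(fδ)/sin δ ≈ 0.590.
p = a·p₁ + b·p₂ ≈ (0.190, 0.972, 0.139); φ = arcsin(p_z) ≈ 7.99°, λ = atan2(p_y, p_x) ≈ 78.96°.

≈ lat 8.0°, lon 79.0°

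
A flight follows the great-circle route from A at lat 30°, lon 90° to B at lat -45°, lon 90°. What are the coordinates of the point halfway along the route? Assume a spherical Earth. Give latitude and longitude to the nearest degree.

From cos δ = sin φ₁ sin φ₂ + cos φ₁ cos φ₂ cos Δλ, the central angle is δ ≈ 1.309 rad (75.0°).
Interpolate at f = 1/2 with slerp weights a = sin((1−f)δ)/sin δ ≈ 0.630, b = sin(fδ)/sin δ ≈ 0.630.
p = a·p₁ + b·p₂ ≈ (0.000, 0.991, -0.131); φ = arcsin(p_z) ≈ -7.50°, λ = atan2(p_y, p_x) ≈ 90.00°.

≈ lat -7°, lon 90°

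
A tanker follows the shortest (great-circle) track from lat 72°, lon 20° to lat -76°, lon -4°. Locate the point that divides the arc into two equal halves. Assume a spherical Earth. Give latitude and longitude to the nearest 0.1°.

≈ lat -2.0°, lon 9.5°

From cos δ = sin φ₁ sin φ₂ + cos φ₁ cos φ₂ cos Δλ, the central angle is δ ≈ 2.595 rad (148.7°).
Interpolate at f = 1/2 with slerp weights a = sin((1−f)δ)/sin δ ≈ 1.854, b = sin(fδ)/sin δ ≈ 1.854.
p = a·p₁ + b·p₂ ≈ (0.986, 0.165, -0.036); φ = arcsin(p_z) ≈ -2.04°, λ = atan2(p_y, p_x) ≈ 9.48°.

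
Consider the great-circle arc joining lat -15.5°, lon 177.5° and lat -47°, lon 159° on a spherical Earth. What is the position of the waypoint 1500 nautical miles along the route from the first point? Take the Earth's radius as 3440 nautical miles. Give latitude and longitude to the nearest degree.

≈ lat -38°, lon 166°

From cos δ = sin φ₁ sin φ₂ + cos φ₁ cos φ₂ cos Δλ, the central angle is δ ≈ 0.612 rad (35.0°). The total great-circle distance is δ·R ≈ 0.612 × 3440 ≈ 2104 nmi, so the target fraction is f = 1500/2104 ≈ 0.713.
Interpolate at f ≈ 0.713 with slerp weights a = sin((1−f)δ)/sin δ ≈ 0.304, b = sin(fδ)/sin δ ≈ 0.735.
p = a·p₁ + b·p₂ ≈ (-0.761, 0.193, -0.619); φ = arcsin(p_z) ≈ -38.26°, λ = atan2(p_y, p_x) ≈ 165.81°.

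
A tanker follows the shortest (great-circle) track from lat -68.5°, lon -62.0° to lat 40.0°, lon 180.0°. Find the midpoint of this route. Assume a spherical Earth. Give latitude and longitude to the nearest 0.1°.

≈ lat -23.0°, lon -151.4°

Write both endpoints as unit vectors p₁, p₂ with components (cos φ cos λ, cos φ sin λ, sin φ).
The central angle between the endpoints is δ = arccos(p₁·p₂) ≈ 2.389 rad (136.9°).
Interpolate at f = 1/2 with slerp weights a = sin((1−f)δ)/sin δ ≈ 1.360, b = sin(fδ)/sin δ ≈ 1.360.
p = a·p₁ + b·p₂ ≈ (-0.808, -0.440, -0.391); φ = arcsin(p_z) ≈ -23.04°, λ = atan2(p_y, p_x) ≈ -151.42°.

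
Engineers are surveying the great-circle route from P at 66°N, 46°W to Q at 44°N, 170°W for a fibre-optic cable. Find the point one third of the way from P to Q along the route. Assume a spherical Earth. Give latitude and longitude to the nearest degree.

The haversine formula gives a central angle δ ≈ 1.080 rad (61.9°) between the endpoints.
Interpolate at f = 1/3 with slerp weights a = sin((1−f)δ)/sin δ ≈ 0.748, b = sin(fδ)/sin δ ≈ 0.399.
p = a·p₁ + b·p₂ ≈ (-0.072, -0.269, 0.961); φ = arcsin(p_z) ≈ 73.85°, λ = atan2(p_y, p_x) ≈ -104.95°.

≈ 74°N, 105°W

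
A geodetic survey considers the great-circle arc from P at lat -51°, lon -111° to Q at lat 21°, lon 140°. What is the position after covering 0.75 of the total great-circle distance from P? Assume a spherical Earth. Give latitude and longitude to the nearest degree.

≈ lat -2°, lon 159°

The haversine formula gives a central angle δ ≈ 2.060 rad (118.0°) between the endpoints.
Interpolate at f = 0.75 with slerp weights a = sin((1−f)δ)/sin δ ≈ 0.558, b = sin(fδ)/sin δ ≈ 1.132.
p = a·p₁ + b·p₂ ≈ (-0.936, 0.352, -0.028); φ = arcsin(p_z) ≈ -1.59°, λ = atan2(p_y, p_x) ≈ 159.40°.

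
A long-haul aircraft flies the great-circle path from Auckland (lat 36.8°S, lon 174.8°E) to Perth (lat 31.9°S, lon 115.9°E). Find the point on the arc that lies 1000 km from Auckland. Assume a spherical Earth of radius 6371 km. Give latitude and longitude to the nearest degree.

≈ lat 38°S, lon 164°E

From cos δ = sin φ₁ sin φ₂ + cos φ₁ cos φ₂ cos Δλ, the central angle is δ ≈ 0.840 rad (48.1°). The total great-circle distance is δ·R ≈ 0.840 × 6371 ≈ 5350 km, so the target fraction is f = 1000/5350 ≈ 0.187.
Interpolate at f ≈ 0.187 with slerp weights a = sin((1−f)δ)/sin δ ≈ 0.848, b = sin(fδ)/sin δ ≈ 0.210.
p = a·p₁ + b·p₂ ≈ (-0.754, 0.222, -0.619); φ = arcsin(p_z) ≈ -38.22°, λ = atan2(p_y, p_x) ≈ 163.60°.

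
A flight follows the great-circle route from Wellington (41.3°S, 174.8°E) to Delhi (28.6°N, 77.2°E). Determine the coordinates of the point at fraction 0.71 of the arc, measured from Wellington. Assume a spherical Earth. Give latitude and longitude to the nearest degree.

Convert each endpoint to a unit vector on the sphere (x = cos φ cos λ, y = cos φ sin λ, z = sin φ).
The central angle between the endpoints is δ = arccos(p₁·p₂) ≈ 1.986 rad (113.8°).
Interpolate at f = 0.71 with slerp weights a = sin((1−f)δ)/sin δ ≈ 0.595, b = sin(fδ)/sin δ ≈ 1.079.
p = a·p₁ + b·p₂ ≈ (-0.235, 0.964, 0.124); φ = arcsin(p_z) ≈ 7.10°, λ = atan2(p_y, p_x) ≈ 103.72°.

≈ (7°N, 104°E)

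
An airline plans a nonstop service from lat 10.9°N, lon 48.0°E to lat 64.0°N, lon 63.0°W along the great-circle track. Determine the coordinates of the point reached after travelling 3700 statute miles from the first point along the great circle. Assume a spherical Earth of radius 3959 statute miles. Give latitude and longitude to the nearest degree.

Write both endpoints as unit vectors p₁, p₂ with components (cos φ cos λ, cos φ sin λ, sin φ).
The central angle between the endpoints is δ = arccos(p₁·p₂) ≈ 1.555 rad (89.1°). The total great-circle distance is δ·R ≈ 1.555 × 3959 ≈ 6157 mi, so the target fraction is f = 3700/6157 ≈ 0.601.
Interpolate at f ≈ 0.601 with slerp weights a = sin((1−f)δ)/sin δ ≈ 0.582, b = sin(fδ)/sin δ ≈ 0.804.
p = a·p₁ + b·p₂ ≈ (0.542, 0.110, 0.833); φ = arcsin(p_z) ≈ 56.41°, λ = atan2(p_y, p_x) ≈ 11.48°.

≈ lat 56°N, lon 11°E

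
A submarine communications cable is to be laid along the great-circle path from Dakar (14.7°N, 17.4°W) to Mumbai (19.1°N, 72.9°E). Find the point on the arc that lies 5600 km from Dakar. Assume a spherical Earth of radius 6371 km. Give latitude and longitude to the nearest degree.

≈ 24°N, 35°E

Write both endpoints as unit vectors p₁, p₂ with components (cos φ cos λ, cos φ sin λ, sin φ).
The central angle between the endpoints is δ = arccos(p₁·p₂) ≈ 1.492 rad (85.5°). The total great-circle distance is δ·R ≈ 1.492 × 6371 ≈ 9509 km, so the target fraction is f = 5600/9509 ≈ 0.589.
Interpolate at f ≈ 0.589 with slerp weights a = sin((1−f)δ)/sin δ ≈ 0.577, b = sin(fδ)/sin δ ≈ 0.772.
p = a·p₁ + b·p₂ ≈ (0.748, 0.531, 0.399); φ = arcsin(p_z) ≈ 23.53°, λ = atan2(p_y, p_x) ≈ 35.36°.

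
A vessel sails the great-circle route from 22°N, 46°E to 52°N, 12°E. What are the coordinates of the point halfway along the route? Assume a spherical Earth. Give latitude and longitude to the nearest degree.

From cos δ = sin φ₁ sin φ₂ + cos φ₁ cos φ₂ cos Δλ, the central angle is δ ≈ 0.694 rad (39.8°).
Interpolate at f = 1/2 with slerp weights a = sin((1−f)δ)/sin δ ≈ 0.532, b = sin(fδ)/sin δ ≈ 0.532.
p = a·p₁ + b·p₂ ≈ (0.663, 0.423, 0.618); φ = arcsin(p_z) ≈ 38.18°, λ = atan2(p_y, p_x) ≈ 32.53°.

≈ 38°N, 33°E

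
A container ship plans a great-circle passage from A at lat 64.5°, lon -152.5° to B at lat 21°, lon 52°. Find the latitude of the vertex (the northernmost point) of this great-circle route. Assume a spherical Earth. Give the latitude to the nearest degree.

The great circle lies in the plane with unit normal n̂ = (p₁ × p₂)/|p₁ × p₂|.
Here n̂_z ≈ -0.167; the vertex latitude is φ_max = arccos|n̂_z| ≈ 80.4°.

≈ 80°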